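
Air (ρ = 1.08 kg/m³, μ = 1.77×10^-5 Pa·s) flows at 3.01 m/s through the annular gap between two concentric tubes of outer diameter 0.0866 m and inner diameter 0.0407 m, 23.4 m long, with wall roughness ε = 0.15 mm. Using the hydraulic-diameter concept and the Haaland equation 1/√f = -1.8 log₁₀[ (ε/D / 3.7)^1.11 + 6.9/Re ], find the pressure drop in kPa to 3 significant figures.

Hydraulic diameter D_h = 4A/P = D_o - D_i = 0.0866 - 0.0407 = 0.0459 m.
Re = ρVD_h/μ = 1.08·3.01·0.0459/1.77e-05 = 8430.
ε/D_h = 0.00015/0.0459 = 0.00327; Haaland gives 1/√f = -1.8 log₁₀[0.000408+0.000819] = 5.241, so f = 0.03641.
ΔP = f(L/D_h)(ρV²/2) = 0.03641·23.4/0.0459·4.892 = 90.81 Pa.
ΔP = 0.0908 kPa.

ΔP ≈ 0.0908 kPa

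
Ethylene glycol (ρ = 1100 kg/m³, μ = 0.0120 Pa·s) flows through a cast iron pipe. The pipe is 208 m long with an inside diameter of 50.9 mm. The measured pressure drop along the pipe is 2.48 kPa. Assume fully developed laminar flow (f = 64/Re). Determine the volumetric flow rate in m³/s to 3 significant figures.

For laminar flow, f = 64/Re with Re = ρVD/μ, so Darcy-Weisbach reduces to ΔP = 32μLV/D². Solving for V: V = ΔP·D²/(32μL) = 2480·(0.0509)²/(32·0.012·208) = 0.08044 m/s.
Check: Re = ρVD/μ = 1100·0.08044·0.0509/0.012 = 375.3 < 2300, so the laminar assumption holds.
Q = V·A = 0.08044·(π/4·0.0509²) = 0.0001637 m³/s = 1.64×10^-4 m³/s.

Q ≈ 1.64×10^-4 m³/s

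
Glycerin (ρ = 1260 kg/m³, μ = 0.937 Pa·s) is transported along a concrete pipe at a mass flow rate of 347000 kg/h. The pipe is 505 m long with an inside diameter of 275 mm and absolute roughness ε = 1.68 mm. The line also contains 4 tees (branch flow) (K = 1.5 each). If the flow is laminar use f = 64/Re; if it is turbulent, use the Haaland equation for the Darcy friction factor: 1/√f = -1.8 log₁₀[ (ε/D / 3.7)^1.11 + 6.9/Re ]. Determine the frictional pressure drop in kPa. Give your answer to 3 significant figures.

ΔP ≈ 264 kPa

ṁ = 347000 kg/h = 347000/3600 = 96.39 kg/s.
A = πD²/4 = π(0.275)²/4 = 0.0594 m²; mean velocity V = ṁ/(ρA) = 96.39/(1260 · 0.0594) = 1.288 m/s.
Reynolds number Re = ρVD/μ = 1260 · 1.288 · 0.275 / 0.937 = 476.3.
Re < 2300 → laminar flow, so f = 64/Re = 64/476.3 = 0.1344 (the turbulent correlation is not needed).
Total minor-loss coefficient ΣK = 4·1.5 = 6.
ΔP = [f·L/D + ΣK]·(ρV²/2) = [0.1344·505/0.275 + 6]·(1260·1.288²/2) = [246.8 + 6]·1045 = 2.641e+05 Pa.
ΔP = 2.641e+05 Pa = 264 kPa.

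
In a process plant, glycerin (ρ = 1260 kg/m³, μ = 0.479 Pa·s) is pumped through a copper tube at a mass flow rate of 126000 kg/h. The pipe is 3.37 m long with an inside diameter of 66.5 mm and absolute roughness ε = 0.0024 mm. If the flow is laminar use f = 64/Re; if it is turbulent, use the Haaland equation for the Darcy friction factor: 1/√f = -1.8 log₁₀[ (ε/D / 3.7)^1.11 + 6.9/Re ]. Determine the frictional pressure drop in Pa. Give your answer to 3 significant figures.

ṁ = 126000 kg/h = 126000/3600 = 35 kg/s.
A = πD²/4 = π(0.0665)²/4 = 0.003473 m²; mean velocity V = ṁ/(ρA) = 35/(1260 · 0.003473) = 7.998 m/s.
Reynolds number Re = ρVD/μ = 1260 · 7.998 · 0.0665 / 0.479 = 1399.
Re < 2300 → laminar flow, so f = 64/Re = 64/1399 = 0.04575 (the turbulent correlation is not needed).
Darcy-Weisbach: ΔP = f(L/D)(ρV²/2) = 0.04575·(3.37/0.0665)·(1260·7.998²/2) = 0.04575·50.68·4.03e+04 = 9.342e+04 Pa.

ΔP ≈ 93400 Pa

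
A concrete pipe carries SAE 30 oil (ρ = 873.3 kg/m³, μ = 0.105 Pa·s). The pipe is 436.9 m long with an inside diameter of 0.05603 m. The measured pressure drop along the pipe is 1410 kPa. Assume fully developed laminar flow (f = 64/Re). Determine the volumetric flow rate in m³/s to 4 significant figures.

Q ≈ 0.007435 m³/s

For laminar flow, f = 64/Re with Re = ρVD/μ, so Darcy-Weisbach reduces to ΔP = 32μLV/D². Solving for V: V = ΔP·D²/(32μL) = 1.41e+06·(0.05603)²/(32·0.105·436.9) = 3.015 m/s.
Check: Re = ρVD/μ = 873.3·3.015·0.05603/0.105 = 1405 < 2300, so the laminar assumption holds.
Q = V·A = 3.015·(π/4·0.05603²) = 0.007435 m³/s = 0.007435 m³/s.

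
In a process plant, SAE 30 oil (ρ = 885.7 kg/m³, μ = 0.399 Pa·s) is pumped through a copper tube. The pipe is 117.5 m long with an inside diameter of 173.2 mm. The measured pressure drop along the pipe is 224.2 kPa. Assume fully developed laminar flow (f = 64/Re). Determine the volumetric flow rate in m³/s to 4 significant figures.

For laminar flow, f = 64/Re with Re = ρVD/μ, so Darcy-Weisbach reduces to ΔP = 32μLV/D². Solving for V: V = ΔP·D²/(32μL) = 2.242e+05·(0.1732)²/(32·0.399·117.5) = 4.483 m/s.
Check: Re = ρVD/μ = 885.7·4.483·0.1732/0.399 = 1724 < 2300, so the laminar assumption holds.
Q = V·A = 4.483·(π/4·0.1732²) = 0.1056 m³/s = 0.1056 m³/s.

Q ≈ 0.1056 m³/s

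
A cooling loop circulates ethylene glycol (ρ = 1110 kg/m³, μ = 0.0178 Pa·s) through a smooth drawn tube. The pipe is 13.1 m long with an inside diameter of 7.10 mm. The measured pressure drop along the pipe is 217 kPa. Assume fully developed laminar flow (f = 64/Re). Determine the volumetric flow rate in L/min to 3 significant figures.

Q ≈ 3.48 L/min

For laminar flow, f = 64/Re with Re = ρVD/μ, so Darcy-Weisbach reduces to ΔP = 32μLV/D². Solving for V: V = ΔP·D²/(32μL) = 2.17e+05·(0.0071)²/(32·0.0178·13.1) = 1.466 m/s.
Check: Re = ρVD/μ = 1110·1.466·0.0071/0.0178 = 649.1 < 2300, so the laminar assumption holds.
Q = V·A = 1.466·(π/4·0.0071²) = 5.804e-05 m³/s = 3.48 L/min.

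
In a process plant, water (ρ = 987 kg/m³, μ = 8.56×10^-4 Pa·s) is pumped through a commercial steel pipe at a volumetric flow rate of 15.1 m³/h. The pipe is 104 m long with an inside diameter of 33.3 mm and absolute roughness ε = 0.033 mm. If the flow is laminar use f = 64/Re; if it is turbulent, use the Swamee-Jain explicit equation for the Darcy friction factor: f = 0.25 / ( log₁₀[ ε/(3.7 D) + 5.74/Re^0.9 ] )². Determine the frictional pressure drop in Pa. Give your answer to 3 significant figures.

Q = 15.1 m³/h = 15.1/3600 = 0.004194 m³/s.
Cross-sectional area A = πD²/4 = π(0.0333)²/4 = 0.0008709 m²; mean velocity V = Q/A = 0.004194/0.0008709 = 4.816 m/s.
Reynolds number Re = ρVD/μ = 987 · 4.816 · 0.0333 / 0.000856 = 1.849e+05.
Re > 4000 → turbulent. Relative roughness ε/D = 3.3e-05/0.0333 = 0.000991. Swamee-Jain: f = 0.25/(log₁₀[0.000991/3.7 + 5.74/1.849e+05^0.9])² = 0.25/(log₁₀[0.000268 + 0.000104])² = 0.25/(-3.429)² = 0.02126.
Darcy-Weisbach: ΔP = f(L/D)(ρV²/2) = 0.02126·(104/0.0333)·(987·4.816²/2) = 0.02126·3123·1.145e+04 = 7.6e+05 Pa.

ΔP ≈ 760000 Pa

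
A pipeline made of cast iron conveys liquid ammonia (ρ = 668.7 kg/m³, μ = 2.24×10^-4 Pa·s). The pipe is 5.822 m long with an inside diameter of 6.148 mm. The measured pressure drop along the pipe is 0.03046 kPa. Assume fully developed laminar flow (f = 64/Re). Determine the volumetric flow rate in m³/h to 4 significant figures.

For laminar flow, f = 64/Re with Re = ρVD/μ, so Darcy-Weisbach reduces to ΔP = 32μLV/D². Solving for V: V = ΔP·D²/(32μL) = 30.46·(0.006148)²/(32·0.000224·5.822) = 0.02759 m/s.
Check: Re = ρVD/μ = 668.7·0.02759·0.006148/0.000224 = 506.3 < 2300, so the laminar assumption holds.
Q = V·A = 0.02759·(π/4·0.006148²) = 8.19e-07 m³/s = 0.002948 m³/h.

Q ≈ 0.002948 m³/h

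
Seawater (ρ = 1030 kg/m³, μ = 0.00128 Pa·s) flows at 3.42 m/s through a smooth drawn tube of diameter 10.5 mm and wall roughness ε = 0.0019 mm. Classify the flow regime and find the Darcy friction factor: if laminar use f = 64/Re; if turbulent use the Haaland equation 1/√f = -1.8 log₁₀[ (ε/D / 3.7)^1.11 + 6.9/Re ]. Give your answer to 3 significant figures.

f ≈ 0.0239

Re = ρVD/μ = 1030·3.42·0.0105/0.00128 = 2.89e+04.
Re > 4000 → turbulent. ε/D = 1.9e-06/0.0105 = 0.000181; Haaland: 1/√f = -1.8 log₁₀[1.64e-05 + 0.000239] = 6.468, so f = 0.02391.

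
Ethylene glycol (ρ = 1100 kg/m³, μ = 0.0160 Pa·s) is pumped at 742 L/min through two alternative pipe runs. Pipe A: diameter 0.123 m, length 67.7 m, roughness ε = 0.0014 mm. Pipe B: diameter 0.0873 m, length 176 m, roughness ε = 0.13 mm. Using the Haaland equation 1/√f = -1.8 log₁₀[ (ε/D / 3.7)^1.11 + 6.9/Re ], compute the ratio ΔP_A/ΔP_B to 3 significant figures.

ΔP_A/ΔP_B ≈ 0.0708

Pipe A: V = Q/A = 0.01237/0.01188 = 1.041 m/s; Re = 8801; ε/D = 1.14e-05; Haaland → f = 0.03201; ΔP_A = f(L/D)(ρV²/2) = 1.05e+04 Pa.
Pipe B: V = Q/A = 0.01237/0.005986 = 2.066 m/s; Re = 1.24e+04; ε/D = 0.00149; Haaland → f = 0.03133; ΔP_B = f(L/D)(ρV²/2) = 1.483e+05 Pa.
ΔP_A/ΔP_B = 1.05e+04/1.483e+05 = 0.0708.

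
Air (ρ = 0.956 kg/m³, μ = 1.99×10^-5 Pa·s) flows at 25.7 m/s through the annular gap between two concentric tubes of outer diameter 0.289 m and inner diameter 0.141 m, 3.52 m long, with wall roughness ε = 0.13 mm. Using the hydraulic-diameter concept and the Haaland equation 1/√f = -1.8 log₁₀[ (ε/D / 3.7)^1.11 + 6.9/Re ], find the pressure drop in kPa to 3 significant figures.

Hydraulic diameter D_h = 4A/P = D_o - D_i = 0.289 - 0.141 = 0.148 m.
Re = ρVD_h/μ = 0.956·25.7·0.148/1.99e-05 = 1.827e+05.
ε/D_h = 0.00013/0.148 = 0.000878; Haaland gives 1/√f = -1.8 log₁₀[9.48e-05+3.78e-05] = 6.98, so f = 0.02053.
ΔP = f(L/D_h)(ρV²/2) = 0.02053·3.52/0.148·315.7 = 154.1 Pa.
ΔP = 0.154 kPa.

ΔP ≈ 0.154 kPa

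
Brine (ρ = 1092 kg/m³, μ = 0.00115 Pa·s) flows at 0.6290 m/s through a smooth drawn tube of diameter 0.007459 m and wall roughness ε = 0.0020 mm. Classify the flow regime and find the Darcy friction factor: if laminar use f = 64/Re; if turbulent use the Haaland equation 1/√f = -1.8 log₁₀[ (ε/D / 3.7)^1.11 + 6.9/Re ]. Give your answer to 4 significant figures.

Re = ρVD/μ = 1092·0.629·0.007459/0.00115 = 4455.
Re > 4000 → turbulent. ε/D = 2e-06/0.007459 = 0.000268; Haaland: 1/√f = -1.8 log₁₀[2.54e-05 + 0.00155] = 5.045, so f = 0.03928.

f ≈ 0.03928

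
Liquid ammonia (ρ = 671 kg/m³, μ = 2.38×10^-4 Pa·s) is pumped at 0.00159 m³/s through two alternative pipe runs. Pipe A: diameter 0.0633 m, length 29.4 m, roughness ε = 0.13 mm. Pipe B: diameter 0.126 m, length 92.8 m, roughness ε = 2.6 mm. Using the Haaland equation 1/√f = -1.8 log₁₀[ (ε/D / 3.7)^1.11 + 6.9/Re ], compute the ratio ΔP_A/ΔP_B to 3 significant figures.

ΔP_A/ΔP_B ≈ 4.99

Pipe A: V = Q/A = 0.00159/0.003147 = 0.5052 m/s; Re = 9.017e+04; ε/D = 0.00205; Haaland → f = 0.02527; ΔP_A = f(L/D)(ρV²/2) = 1005 Pa.
Pipe B: V = Q/A = 0.00159/0.01247 = 0.1275 m/s; Re = 4.53e+04; ε/D = 0.0206; Haaland → f = 0.05014; ΔP_B = f(L/D)(ρV²/2) = 201.5 Pa.
ΔP_A/ΔP_B = 1005/201.5 = 4.99.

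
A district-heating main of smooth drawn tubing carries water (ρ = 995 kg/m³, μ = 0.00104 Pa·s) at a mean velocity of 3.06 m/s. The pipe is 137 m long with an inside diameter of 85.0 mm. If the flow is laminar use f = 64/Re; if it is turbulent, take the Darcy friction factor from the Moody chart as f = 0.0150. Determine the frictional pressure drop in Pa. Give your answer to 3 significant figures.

ΔP ≈ 113000 Pa

Reynolds number Re = ρVD/μ = 995 · 3.06 · 0.085 / 0.00104 = 2.488e+05.
Re > 4000 → turbulent; use the Moody-chart value f = 0.0150.
Darcy-Weisbach: ΔP = f(L/D)(ρV²/2) = 0.015·(137/0.085)·(995·3.06²/2) = 0.015·1612·4658 = 1.126e+05 Pa.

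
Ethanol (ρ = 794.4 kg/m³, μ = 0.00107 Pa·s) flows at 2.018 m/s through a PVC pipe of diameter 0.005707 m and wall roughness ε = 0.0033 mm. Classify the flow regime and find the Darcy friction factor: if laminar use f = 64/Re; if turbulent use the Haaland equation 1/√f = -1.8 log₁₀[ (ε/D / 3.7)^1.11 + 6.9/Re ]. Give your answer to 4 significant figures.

Re = ρVD/μ = 794.4·2.018·0.005707/0.00107 = 8550.
Re > 4000 → turbulent. ε/D = 3.3e-06/0.005707 = 0.000578; Haaland: 1/√f = -1.8 log₁₀[5.96e-05 + 0.000807] = 5.512, so f = 0.03291.

f ≈ 0.03291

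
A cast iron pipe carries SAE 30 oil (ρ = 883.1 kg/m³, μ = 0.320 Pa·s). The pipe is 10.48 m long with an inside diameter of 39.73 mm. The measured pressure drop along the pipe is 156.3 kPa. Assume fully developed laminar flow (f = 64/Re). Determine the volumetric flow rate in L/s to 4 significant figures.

For laminar flow, f = 64/Re with Re = ρVD/μ, so Darcy-Weisbach reduces to ΔP = 32μLV/D². Solving for V: V = ΔP·D²/(32μL) = 1.563e+05·(0.03973)²/(32·0.32·10.48) = 2.299 m/s.
Check: Re = ρVD/μ = 883.1·2.299·0.03973/0.32 = 252.1 < 2300, so the laminar assumption holds.
Q = V·A = 2.299·(π/4·0.03973²) = 0.00285 m³/s = 2.850 L/s.

Q ≈ 2.850 L/s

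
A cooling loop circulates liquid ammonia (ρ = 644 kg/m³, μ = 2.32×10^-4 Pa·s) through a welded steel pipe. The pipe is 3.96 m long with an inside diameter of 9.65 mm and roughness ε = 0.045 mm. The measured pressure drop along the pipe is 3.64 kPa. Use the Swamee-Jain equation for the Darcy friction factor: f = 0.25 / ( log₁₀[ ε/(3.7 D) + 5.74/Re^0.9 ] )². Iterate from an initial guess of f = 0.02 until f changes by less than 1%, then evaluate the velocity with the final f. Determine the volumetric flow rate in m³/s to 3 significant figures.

Q ≈ 6.60×10^-5 m³/s

Rearranging Darcy-Weisbach: V = √(2·ΔP·D/(f·L·ρ)). With ε/D = 4.5e-05/0.00965 = 0.00466, iterate starting from f = 0.02:
  f = 0.02 → V = √(2·3640·0.00965/(0.02·3.96·644)) = 1.174 m/s; Re = ρVD/μ = 3.144e+04; f → 0.03304
  f = 0.03304 → V = 0.9132 m/s; Re = 2.446e+04; f → 0.03379
  f = 0.03379 → V = 0.9029 m/s; Re = 2.419e+04; f → 0.03383
Converged (Δf/f < 1%). With the final f = 0.03383: V = √(2·3640·0.00965/(0.03383·3.96·644)) = 0.9024 m/s.
Q = V·A = 0.9024·(π/4·0.00965²) = 6.6e-05 m³/s = 6.60×10^-5 m³/s.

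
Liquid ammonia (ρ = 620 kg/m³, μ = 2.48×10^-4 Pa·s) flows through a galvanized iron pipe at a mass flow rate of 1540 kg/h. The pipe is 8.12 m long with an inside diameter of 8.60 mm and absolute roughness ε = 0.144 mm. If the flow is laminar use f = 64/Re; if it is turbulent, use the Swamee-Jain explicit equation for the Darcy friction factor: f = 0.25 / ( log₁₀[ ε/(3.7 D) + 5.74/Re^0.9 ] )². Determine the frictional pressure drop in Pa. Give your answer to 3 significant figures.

ΔP ≈ 1.89×10^6 Pa

ṁ = 1540 kg/h = 1540/3600 = 0.4278 kg/s.
A = πD²/4 = π(0.0086)²/4 = 5.809e-05 m²; mean velocity V = ṁ/(ρA) = 0.4278/(620 · 5.809e-05) = 11.88 m/s.
Reynolds number Re = ρVD/μ = 620 · 11.88 · 0.0086 / 0.000248 = 2.554e+05.
Re > 4000 → turbulent. Relative roughness ε/D = 0.000144/0.0086 = 0.0167. Swamee-Jain: f = 0.25/(log₁₀[0.0167/3.7 + 5.74/2.554e+05^0.9])² = 0.25/(log₁₀[0.00453 + 7.81e-05])² = 0.25/(-2.337)² = 0.04578.
Darcy-Weisbach: ΔP = f(L/D)(ρV²/2) = 0.04578·(8.12/0.0086)·(620·11.88²/2) = 0.04578·944.2·4.374e+04 = 1.89e+06 Pa.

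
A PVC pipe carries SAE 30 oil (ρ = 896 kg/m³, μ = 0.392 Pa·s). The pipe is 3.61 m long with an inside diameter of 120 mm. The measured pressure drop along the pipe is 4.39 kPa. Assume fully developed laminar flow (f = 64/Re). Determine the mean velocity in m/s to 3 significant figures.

For laminar flow, f = 64/Re with Re = ρVD/μ, so Darcy-Weisbach reduces to ΔP = 32μLV/D². Solving for V: V = ΔP·D²/(32μL) = 4390·(0.12)²/(32·0.392·3.61) = 1.396 m/s.
Check: Re = ρVD/μ = 896·1.396·0.12/0.392 = 382.9 < 2300, so the laminar assumption holds.

V ≈ 1.40 m/s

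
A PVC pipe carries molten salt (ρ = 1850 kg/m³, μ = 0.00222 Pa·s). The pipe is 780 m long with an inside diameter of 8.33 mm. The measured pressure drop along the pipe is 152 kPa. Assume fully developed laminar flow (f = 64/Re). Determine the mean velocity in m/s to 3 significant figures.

For laminar flow, f = 64/Re with Re = ρVD/μ, so Darcy-Weisbach reduces to ΔP = 32μLV/D². Solving for V: V = ΔP·D²/(32μL) = 1.52e+05·(0.00833)²/(32·0.00222·780) = 0.1903 m/s.
Check: Re = ρVD/μ = 1850·0.1903·0.00833/0.00222 = 1321 < 2300, so the laminar assumption holds.

V ≈ 0.190 m/s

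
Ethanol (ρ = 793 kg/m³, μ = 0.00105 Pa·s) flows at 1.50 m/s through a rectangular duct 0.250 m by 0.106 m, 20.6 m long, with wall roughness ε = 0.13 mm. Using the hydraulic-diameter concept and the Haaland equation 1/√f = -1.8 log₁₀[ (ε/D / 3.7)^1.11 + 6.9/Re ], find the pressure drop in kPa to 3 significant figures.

ΔP ≈ 2.54 kPa

Hydraulic diameter D_h = 4A/P = 4·(0.25·0.106)/(2·(0.25+0.106)) = 0.106/0.712 = 0.1489 m.
Re = ρVD_h/μ = 793·1.5·0.1489/0.00105 = 1.687e+05.
ε/D_h = 0.00013/0.1489 = 0.000873; Haaland gives 1/√f = -1.8 log₁₀[9.42e-05+4.09e-05] = 6.965, so f = 0.02061.
ΔP = f(L/D_h)(ρV²/2) = 0.02061·20.6/0.1489·892.1 = 2545 Pa.
ΔP = 2.54 kPa.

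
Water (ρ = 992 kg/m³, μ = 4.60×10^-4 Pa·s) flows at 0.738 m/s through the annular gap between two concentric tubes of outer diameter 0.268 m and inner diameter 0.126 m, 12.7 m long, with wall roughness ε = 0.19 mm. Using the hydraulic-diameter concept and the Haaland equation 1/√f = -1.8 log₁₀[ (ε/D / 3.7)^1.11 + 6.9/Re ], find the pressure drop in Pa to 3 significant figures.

Hydraulic diameter D_h = 4A/P = D_o - D_i = 0.268 - 0.126 = 0.142 m.
Re = ρVD_h/μ = 992·0.738·0.142/0.00046 = 2.26e+05.
ε/D_h = 0.00019/0.142 = 0.00134; Haaland gives 1/√f = -1.8 log₁₀[0.000151+3.05e-05] = 6.733, so f = 0.02206.
ΔP = f(L/D_h)(ρV²/2) = 0.02206·12.7/0.142·270.1 = 533 Pa.

ΔP ≈ 533 Pa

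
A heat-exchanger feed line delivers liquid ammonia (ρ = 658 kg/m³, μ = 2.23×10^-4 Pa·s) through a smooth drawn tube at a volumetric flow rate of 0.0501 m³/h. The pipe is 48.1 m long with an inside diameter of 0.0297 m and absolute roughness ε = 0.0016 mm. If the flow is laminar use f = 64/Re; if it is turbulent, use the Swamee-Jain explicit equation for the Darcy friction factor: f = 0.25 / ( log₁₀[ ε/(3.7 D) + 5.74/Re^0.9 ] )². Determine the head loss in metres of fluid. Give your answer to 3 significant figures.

Q = 0.0501 m³/h = 0.0501/3600 = 1.392e-05 m³/s.
Cross-sectional area A = πD²/4 = π(0.0297)²/4 = 0.0006928 m²; mean velocity V = Q/A = 1.392e-05/0.0006928 = 0.02009 m/s.
Reynolds number Re = ρVD/μ = 658 · 0.02009 · 0.0297 / 0.000223 = 1760.
Re < 2300 → laminar flow, so f = 64/Re = 64/1760 = 0.03636 (the turbulent correlation is not needed).
Darcy-Weisbach: ΔP = f(L/D)(ρV²/2) = 0.03636·(48.1/0.0297)·(658·0.02009²/2) = 0.03636·1620·0.1328 = 7.817 Pa.
Head loss h_f = ΔP/(ρg) = 7.817/(658·9.81) = 0.00121 m.

h_f ≈ 0.00121 m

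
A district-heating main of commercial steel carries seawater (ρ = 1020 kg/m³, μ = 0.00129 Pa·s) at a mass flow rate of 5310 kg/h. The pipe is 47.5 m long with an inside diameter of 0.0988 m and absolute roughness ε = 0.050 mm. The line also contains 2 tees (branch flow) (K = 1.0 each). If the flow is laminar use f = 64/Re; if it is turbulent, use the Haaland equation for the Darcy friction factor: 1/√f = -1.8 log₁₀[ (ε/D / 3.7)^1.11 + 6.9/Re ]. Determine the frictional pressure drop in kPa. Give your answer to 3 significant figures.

ṁ = 5310 kg/h = 5310/3600 = 1.475 kg/s.
A = πD²/4 = π(0.0988)²/4 = 0.007667 m²; mean velocity V = ṁ/(ρA) = 1.475/(1020 · 0.007667) = 0.1886 m/s.
Reynolds number Re = ρVD/μ = 1020 · 0.1886 · 0.0988 / 0.00129 = 1.474e+04.
Re > 4000 → turbulent. Relative roughness ε/D = 5e-05/0.0988 = 0.000506. Haaland: 1/√f = -1.8 log₁₀[(0.000506/3.7)^1.11 + 6.9/1.474e+04] = -1.8 log₁₀[5.14e-05 + 0.000468] = 5.912, so f = 0.02861.
Total minor-loss coefficient ΣK = 2·1 = 2.
ΔP = [f·L/D + ΣK]·(ρV²/2) = [0.02861·47.5/0.0988 + 2]·(1020·0.1886²/2) = [13.76 + 2]·18.14 = 285.9 Pa.
ΔP = 285.9 Pa = 0.286 kPa.

ΔP ≈ 0.286 kPa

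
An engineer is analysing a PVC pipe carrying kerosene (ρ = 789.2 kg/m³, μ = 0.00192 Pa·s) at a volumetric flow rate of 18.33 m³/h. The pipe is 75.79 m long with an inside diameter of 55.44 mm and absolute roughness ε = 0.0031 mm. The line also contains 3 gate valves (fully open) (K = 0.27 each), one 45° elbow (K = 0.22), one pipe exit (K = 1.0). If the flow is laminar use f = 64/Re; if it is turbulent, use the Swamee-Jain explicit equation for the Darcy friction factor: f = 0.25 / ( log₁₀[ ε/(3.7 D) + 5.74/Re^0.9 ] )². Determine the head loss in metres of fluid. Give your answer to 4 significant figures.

h_f ≈ 7.023 m

Q = 18.33 m³/h = 18.33/3600 = 0.005092 m³/s.
Cross-sectional area A = πD²/4 = π(0.05544)²/4 = 0.002414 m²; mean velocity V = Q/A = 0.005092/0.002414 = 2.109 m/s.
Reynolds number Re = ρVD/μ = 789.2 · 2.109 · 0.05544 / 0.00192 = 4.807e+04.
Re > 4000 → turbulent. Relative roughness ε/D = 3.1e-06/0.05544 = 5.59e-05. Swamee-Jain: f = 0.25/(log₁₀[5.59e-05/3.7 + 5.74/4.807e+04^0.9])² = 0.25/(log₁₀[1.51e-05 + 0.000351])² = 0.25/(-3.436)² = 0.02117.
Total minor-loss coefficient ΣK = 3·0.27 + 1·0.22 + 1·1 = 2.03.
ΔP = [f·L/D + ΣK]·(ρV²/2) = [0.02117·75.79/0.05544 + 2.03]·(789.2·2.109²/2) = [28.94 + 2.03]·1756 = 5.437e+04 Pa.
Head loss h_f = ΔP/(ρg) = 5.437e+04/(789.2·9.81) = 7.023 m.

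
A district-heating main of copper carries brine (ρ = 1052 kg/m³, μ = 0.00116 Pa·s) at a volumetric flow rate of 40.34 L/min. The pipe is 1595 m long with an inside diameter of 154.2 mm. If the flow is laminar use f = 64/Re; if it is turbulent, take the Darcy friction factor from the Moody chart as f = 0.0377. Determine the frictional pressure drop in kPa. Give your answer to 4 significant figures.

Q = 40.34 L/min = 40.34/60000 = 0.0006723 m³/s.
Cross-sectional area A = πD²/4 = π(0.1542)²/4 = 0.01867 m²; mean velocity V = Q/A = 0.0006723/0.01867 = 0.036 m/s.
Reynolds number Re = ρVD/μ = 1052 · 0.036 · 0.1542 / 0.00116 = 5035.
Re > 4000 → turbulent; use the Moody-chart value f = 0.0377.
Darcy-Weisbach: ΔP = f(L/D)(ρV²/2) = 0.0377·(1595/0.1542)·(1052·0.036²/2) = 0.0377·1.034e+04·0.6818 = 265.9 Pa.
ΔP = 265.9 Pa = 0.2659 kPa.

ΔP ≈ 0.2659 kPa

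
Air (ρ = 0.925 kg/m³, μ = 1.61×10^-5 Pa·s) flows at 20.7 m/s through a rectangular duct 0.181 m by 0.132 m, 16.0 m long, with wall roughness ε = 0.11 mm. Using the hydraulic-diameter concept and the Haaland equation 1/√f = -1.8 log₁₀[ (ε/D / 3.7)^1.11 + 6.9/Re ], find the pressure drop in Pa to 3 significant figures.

Hydraulic diameter D_h = 4A/P = 4·(0.181·0.132)/(2·(0.181+0.132)) = 0.09557/0.626 = 0.1527 m.
Re = ρVD_h/μ = 0.925·20.7·0.1527/1.61e-05 = 1.816e+05.
ε/D_h = 0.00011/0.1527 = 0.000721; Haaland gives 1/√f = -1.8 log₁₀[7.61e-05+3.8e-05] = 7.097, so f = 0.01985.
ΔP = f(L/D_h)(ρV²/2) = 0.01985·16/0.1527·198.2 = 412.4 Pa.

ΔP ≈ 412 Pa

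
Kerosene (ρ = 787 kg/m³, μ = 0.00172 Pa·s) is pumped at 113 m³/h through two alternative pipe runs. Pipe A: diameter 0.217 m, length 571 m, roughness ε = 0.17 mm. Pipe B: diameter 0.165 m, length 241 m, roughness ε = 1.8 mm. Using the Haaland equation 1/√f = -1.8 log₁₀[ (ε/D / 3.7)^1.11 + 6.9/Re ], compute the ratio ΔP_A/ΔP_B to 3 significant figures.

Pipe A: V = Q/A = 0.03139/0.03698 = 0.8487 m/s; Re = 8.427e+04; ε/D = 0.000783; Haaland → f = 0.02158; ΔP_A = f(L/D)(ρV²/2) = 1.61e+04 Pa.
Pipe B: V = Q/A = 0.03139/0.02138 = 1.468 m/s; Re = 1.108e+05; ε/D = 0.0109; Haaland → f = 0.0396; ΔP_B = f(L/D)(ρV²/2) = 4.905e+04 Pa.
ΔP_A/ΔP_B = 1.61e+04/4.905e+04 = 0.328.

ΔP_A/ΔP_B ≈ 0.328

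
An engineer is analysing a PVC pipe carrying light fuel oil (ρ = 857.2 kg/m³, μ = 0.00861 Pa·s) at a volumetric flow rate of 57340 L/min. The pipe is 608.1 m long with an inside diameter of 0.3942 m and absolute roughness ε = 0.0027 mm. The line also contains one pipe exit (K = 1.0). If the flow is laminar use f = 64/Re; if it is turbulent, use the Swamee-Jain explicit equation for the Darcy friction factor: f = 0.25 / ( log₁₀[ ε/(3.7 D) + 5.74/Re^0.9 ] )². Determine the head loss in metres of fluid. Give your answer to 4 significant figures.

h_f ≈ 72.50 m

Q = 57340 L/min = 57340/60000 = 0.9557 m³/s.
Cross-sectional area A = πD²/4 = π(0.3942)²/4 = 0.122 m²; mean velocity V = Q/A = 0.9557/0.122 = 7.83 m/s.
Reynolds number Re = ρVD/μ = 857.2 · 7.83 · 0.3942 / 0.00861 = 3.073e+05.
Re > 4000 → turbulent. Relative roughness ε/D = 2.7e-06/0.3942 = 6.85e-06. Swamee-Jain: f = 0.25/(log₁₀[6.85e-06/3.7 + 5.74/3.073e+05^0.9])² = 0.25/(log₁₀[1.85e-06 + 6.61e-05])² = 0.25/(-4.168)² = 0.01439.
Total minor-loss coefficient ΣK = 1·1 = 1.
ΔP = [f·L/D + ΣK]·(ρV²/2) = [0.01439·608.1/0.3942 + 1]·(857.2·7.83²/2) = [22.2 + 1]·2.628e+04 = 6.097e+05 Pa.
Head loss h_f = ΔP/(ρg) = 6.097e+05/(857.2·9.81) = 72.50 m.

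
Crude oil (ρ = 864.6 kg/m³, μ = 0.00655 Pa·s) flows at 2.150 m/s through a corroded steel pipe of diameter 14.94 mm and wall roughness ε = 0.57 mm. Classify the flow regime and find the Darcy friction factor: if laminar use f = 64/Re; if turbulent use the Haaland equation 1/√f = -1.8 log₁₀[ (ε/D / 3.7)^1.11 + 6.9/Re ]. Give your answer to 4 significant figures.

f ≈ 0.06969

Re = ρVD/μ = 864.6·2.15·0.01494/0.00655 = 4240.
Re > 4000 → turbulent. ε/D = 0.00057/0.01494 = 0.0382; Haaland: 1/√f = -1.8 log₁₀[0.00623 + 0.00163] = 3.788, so f = 0.06969.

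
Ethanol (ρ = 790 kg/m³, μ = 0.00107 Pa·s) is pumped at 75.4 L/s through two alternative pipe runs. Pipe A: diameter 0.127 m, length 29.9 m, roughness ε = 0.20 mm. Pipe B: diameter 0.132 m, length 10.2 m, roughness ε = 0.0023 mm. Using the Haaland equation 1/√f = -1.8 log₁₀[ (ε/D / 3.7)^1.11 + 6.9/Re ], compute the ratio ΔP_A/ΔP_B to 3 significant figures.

Pipe A: V = Q/A = 0.0754/0.01267 = 5.952 m/s; Re = 5.581e+05; ε/D = 0.00157; Haaland → f = 0.02239; ΔP_A = f(L/D)(ρV²/2) = 7.375e+04 Pa.
Pipe B: V = Q/A = 0.0754/0.01368 = 5.51 m/s; Re = 5.37e+05; ε/D = 1.74e-05; Haaland → f = 0.01311; ΔP_B = f(L/D)(ρV²/2) = 1.215e+04 Pa.
ΔP_A/ΔP_B = 7.375e+04/1.215e+04 = 6.07.

ΔP_A/ΔP_B ≈ 6.07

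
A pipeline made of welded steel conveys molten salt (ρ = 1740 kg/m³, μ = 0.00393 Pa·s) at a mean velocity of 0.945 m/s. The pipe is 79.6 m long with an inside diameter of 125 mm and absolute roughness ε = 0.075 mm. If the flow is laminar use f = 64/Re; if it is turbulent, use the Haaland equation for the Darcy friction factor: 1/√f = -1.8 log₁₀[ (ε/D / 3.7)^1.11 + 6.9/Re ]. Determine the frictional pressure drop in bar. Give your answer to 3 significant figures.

Reynolds number Re = ρVD/μ = 1740 · 0.945 · 0.125 / 0.00393 = 5.23e+04.
Re > 4000 → turbulent. Relative roughness ε/D = 7.5e-05/0.125 = 0.0006. Haaland: 1/√f = -1.8 log₁₀[(0.0006/3.7)^1.11 + 6.9/5.23e+04] = -1.8 log₁₀[6.21e-05 + 0.000132] = 6.682, so f = 0.0224.
Darcy-Weisbach: ΔP = f(L/D)(ρV²/2) = 0.0224·(79.6/0.125)·(1740·0.945²/2) = 0.0224·636.8·776.9 = 1.108e+04 Pa.
ΔP = 1.108e+04 Pa = 0.111 bar.

ΔP ≈ 0.111 bar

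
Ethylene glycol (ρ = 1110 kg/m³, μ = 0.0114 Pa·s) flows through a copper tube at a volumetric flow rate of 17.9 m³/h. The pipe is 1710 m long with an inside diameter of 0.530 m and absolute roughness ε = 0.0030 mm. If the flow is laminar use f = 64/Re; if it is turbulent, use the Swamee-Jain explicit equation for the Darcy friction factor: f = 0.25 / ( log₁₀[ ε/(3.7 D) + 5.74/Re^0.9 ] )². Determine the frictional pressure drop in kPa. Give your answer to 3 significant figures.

Q = 17.9 m³/h = 17.9/3600 = 0.004972 m³/s.
Cross-sectional area A = πD²/4 = π(0.53)²/4 = 0.2206 m²; mean velocity V = Q/A = 0.004972/0.2206 = 0.02254 m/s.
Reynolds number Re = ρVD/μ = 1110 · 0.02254 · 0.53 / 0.0114 = 1163.
Re < 2300 → laminar flow, so f = 64/Re = 64/1163 = 0.05503 (the turbulent correlation is not needed).
Darcy-Weisbach: ΔP = f(L/D)(ρV²/2) = 0.05503·(1710/0.53)·(1110·0.02254²/2) = 0.05503·3226·0.2819 = 50.05 Pa.
ΔP = 50.05 Pa = 0.0501 kPa.

ΔP ≈ 0.0501 kPa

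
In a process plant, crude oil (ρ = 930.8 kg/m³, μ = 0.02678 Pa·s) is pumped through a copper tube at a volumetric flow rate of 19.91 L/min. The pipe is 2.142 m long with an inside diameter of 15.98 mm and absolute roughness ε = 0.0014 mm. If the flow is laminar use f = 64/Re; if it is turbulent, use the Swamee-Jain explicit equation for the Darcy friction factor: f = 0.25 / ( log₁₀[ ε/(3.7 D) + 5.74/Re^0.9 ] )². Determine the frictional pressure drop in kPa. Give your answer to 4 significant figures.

ΔP ≈ 11.89 kPa

Q = 19.91 L/min = 19.91/60000 = 0.0003318 m³/s.
Cross-sectional area A = πD²/4 = π(0.01598)²/4 = 0.0002006 m²; mean velocity V = Q/A = 0.0003318/0.0002006 = 1.655 m/s.
Reynolds number Re = ρVD/μ = 930.8 · 1.655 · 0.01598 / 0.0268 = 919.
Re < 2300 → laminar flow, so f = 64/Re = 64/919 = 0.06964 (the turbulent correlation is not needed).
Darcy-Weisbach: ΔP = f(L/D)(ρV²/2) = 0.06964·(2.142/0.01598)·(930.8·1.655²/2) = 0.06964·134·1274 = 1.189e+04 Pa.
ΔP = 1.189e+04 Pa = 11.89 kPa.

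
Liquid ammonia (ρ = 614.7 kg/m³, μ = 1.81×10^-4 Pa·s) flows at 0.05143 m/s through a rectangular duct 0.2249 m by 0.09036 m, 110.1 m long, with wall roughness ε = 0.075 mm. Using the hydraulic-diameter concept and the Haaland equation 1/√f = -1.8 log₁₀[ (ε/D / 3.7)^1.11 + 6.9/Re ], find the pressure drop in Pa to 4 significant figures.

ΔP ≈ 18.15 Pa

Hydraulic diameter D_h = 4A/P = 4·(0.2249·0.09036)/(2·(0.2249+0.09036)) = 0.08129/0.6305 = 0.1289 m.
Re = ρVD_h/μ = 614.7·0.05143·0.1289/0.000181 = 2.252e+04.
ε/D_h = 7.5e-05/0.1289 = 0.000582; Haaland gives 1/√f = -1.8 log₁₀[6e-05+0.000306] = 6.185, so f = 0.02614.
ΔP = f(L/D_h)(ρV²/2) = 0.02614·110.1/0.1289·0.813 = 18.15 Pa.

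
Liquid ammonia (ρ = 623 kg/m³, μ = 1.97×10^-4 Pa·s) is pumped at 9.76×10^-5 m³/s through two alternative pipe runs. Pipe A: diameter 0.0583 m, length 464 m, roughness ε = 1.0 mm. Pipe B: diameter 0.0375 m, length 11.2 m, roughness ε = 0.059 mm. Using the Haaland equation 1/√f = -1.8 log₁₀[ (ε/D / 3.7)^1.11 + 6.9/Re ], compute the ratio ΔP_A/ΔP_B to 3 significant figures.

Pipe A: V = Q/A = 9.76e-05/0.002669 = 0.03656 m/s; Re = 6741; ε/D = 0.0172; Haaland → f = 0.05164; ΔP_A = f(L/D)(ρV²/2) = 171.1 Pa.
Pipe B: V = Q/A = 9.76e-05/0.001104 = 0.08837 m/s; Re = 1.048e+04; ε/D = 0.00157; Haaland → f = 0.03262; ΔP_B = f(L/D)(ρV²/2) = 23.7 Pa.
ΔP_A/ΔP_B = 171.1/23.7 = 7.22.

ΔP_A/ΔP_B ≈ 7.22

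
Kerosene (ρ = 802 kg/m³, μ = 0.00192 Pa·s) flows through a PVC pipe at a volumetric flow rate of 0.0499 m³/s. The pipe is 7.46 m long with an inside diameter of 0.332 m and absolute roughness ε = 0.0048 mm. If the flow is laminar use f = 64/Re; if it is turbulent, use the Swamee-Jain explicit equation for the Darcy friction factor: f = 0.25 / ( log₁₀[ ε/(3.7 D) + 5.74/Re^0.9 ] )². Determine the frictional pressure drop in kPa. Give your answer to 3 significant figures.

Cross-sectional area A = πD²/4 = π(0.332)²/4 = 0.08657 m²; mean velocity V = Q/A = 0.0499/0.08657 = 0.5764 m/s.
Reynolds number Re = ρVD/μ = 802 · 0.5764 · 0.332 / 0.00192 = 7.994e+04.
Re > 4000 → turbulent. Relative roughness ε/D = 4.8e-06/0.332 = 1.45e-05. Swamee-Jain: f = 0.25/(log₁₀[1.45e-05/3.7 + 5.74/7.994e+04^0.9])² = 0.25/(log₁₀[3.91e-06 + 0.000222])² = 0.25/(-3.646)² = 0.01881.
Darcy-Weisbach: ΔP = f(L/D)(ρV²/2) = 0.01881·(7.46/0.332)·(802·0.5764²/2) = 0.01881·22.47·133.2 = 56.3 Pa.
ΔP = 56.3 Pa = 0.0563 kPa.

ΔP ≈ 0.0563 kPa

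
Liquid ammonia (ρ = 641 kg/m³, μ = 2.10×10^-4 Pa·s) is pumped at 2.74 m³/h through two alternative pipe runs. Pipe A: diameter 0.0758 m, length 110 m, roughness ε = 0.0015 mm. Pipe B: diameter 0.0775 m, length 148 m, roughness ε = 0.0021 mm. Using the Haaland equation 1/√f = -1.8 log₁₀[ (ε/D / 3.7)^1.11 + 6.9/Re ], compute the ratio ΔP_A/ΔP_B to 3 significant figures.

Pipe A: V = Q/A = 0.0007611/0.004513 = 0.1687 m/s; Re = 3.902e+04; ε/D = 1.98e-05; Haaland → f = 0.02196; ΔP_A = f(L/D)(ρV²/2) = 290.5 Pa.
Pipe B: V = Q/A = 0.0007611/0.004717 = 0.1613 m/s; Re = 3.817e+04; ε/D = 2.71e-05; Haaland → f = 0.02209; ΔP_B = f(L/D)(ρV²/2) = 351.9 Pa.
ΔP_A/ΔP_B = 290.5/351.9 = 0.826.

ΔP_A/ΔP_B ≈ 0.826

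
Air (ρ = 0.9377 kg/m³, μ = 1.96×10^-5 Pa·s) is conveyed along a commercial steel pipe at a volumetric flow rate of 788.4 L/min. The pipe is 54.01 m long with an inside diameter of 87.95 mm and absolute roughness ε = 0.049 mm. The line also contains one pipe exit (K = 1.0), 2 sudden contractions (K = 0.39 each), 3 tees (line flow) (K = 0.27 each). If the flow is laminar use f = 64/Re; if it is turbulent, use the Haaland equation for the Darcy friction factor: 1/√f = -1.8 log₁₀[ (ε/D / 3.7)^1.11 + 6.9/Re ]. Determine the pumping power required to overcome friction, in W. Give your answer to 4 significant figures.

P ≈ 0.6472 W

Q = 788.4 L/min = 788.4/60000 = 0.01314 m³/s.
Cross-sectional area A = πD²/4 = π(0.08795)²/4 = 0.006075 m²; mean velocity V = Q/A = 0.01314/0.006075 = 2.163 m/s.
Reynolds number Re = ρVD/μ = 0.9377 · 2.163 · 0.08795 / 1.96e-05 = 9101.
Re > 4000 → turbulent. Relative roughness ε/D = 4.9e-05/0.08795 = 0.000557. Haaland: 1/√f = -1.8 log₁₀[(0.000557/3.7)^1.11 + 6.9/9101] = -1.8 log₁₀[5.72e-05 + 0.000758] = 5.56, so f = 0.03235.
Total minor-loss coefficient ΣK = 1·1 + 2·0.39 + 3·0.27 = 2.59.
ΔP = [f·L/D + ΣK]·(ρV²/2) = [0.03235·54.01/0.08795 + 2.59]·(0.9377·2.163²/2) = [19.87 + 2.59]·2.193 = 49.26 Pa.
Pumping power P = QΔP = 0.01314·49.26 = 0.64725 W = 0.6472 W.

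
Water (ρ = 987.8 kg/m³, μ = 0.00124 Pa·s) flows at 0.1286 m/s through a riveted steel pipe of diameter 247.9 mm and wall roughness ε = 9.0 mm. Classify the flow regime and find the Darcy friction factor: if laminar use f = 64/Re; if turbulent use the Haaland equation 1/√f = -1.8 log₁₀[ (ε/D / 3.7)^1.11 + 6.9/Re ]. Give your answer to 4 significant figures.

f ≈ 0.06322

Re = ρVD/μ = 987.8·0.1286·0.2479/0.00124 = 2.54e+04.
Re > 4000 → turbulent. ε/D = 0.009/0.2479 = 0.0363; Haaland: 1/√f = -1.8 log₁₀[0.0059 + 0.000272] = 3.977, so f = 0.06322.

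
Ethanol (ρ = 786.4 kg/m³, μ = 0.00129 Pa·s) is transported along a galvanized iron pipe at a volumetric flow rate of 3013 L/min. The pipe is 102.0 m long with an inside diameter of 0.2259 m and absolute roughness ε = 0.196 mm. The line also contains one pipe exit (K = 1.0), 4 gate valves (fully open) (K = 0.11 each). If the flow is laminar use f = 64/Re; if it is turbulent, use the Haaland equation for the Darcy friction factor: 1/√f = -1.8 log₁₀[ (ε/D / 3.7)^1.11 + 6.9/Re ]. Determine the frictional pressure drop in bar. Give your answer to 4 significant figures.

Q = 3013 L/min = 3013/60000 = 0.05022 m³/s.
Cross-sectional area A = πD²/4 = π(0.2259)²/4 = 0.04008 m²; mean velocity V = Q/A = 0.05022/0.04008 = 1.253 m/s.
Reynolds number Re = ρVD/μ = 786.4 · 1.253 · 0.2259 / 0.00129 = 1.725e+05.
Re > 4000 → turbulent. Relative roughness ε/D = 0.000196/0.2259 = 0.000868. Haaland: 1/√f = -1.8 log₁₀[(0.000868/3.7)^1.11 + 6.9/1.725e+05] = -1.8 log₁₀[9.35e-05 + 4e-05] = 6.974, so f = 0.02056.
Total minor-loss coefficient ΣK = 1·1 + 4·0.11 = 1.44.
ΔP = [f·L/D + ΣK]·(ρV²/2) = [0.02056·102/0.2259 + 1.44]·(786.4·1.253²/2) = [9.283 + 1.44]·617.3 = 6619 Pa.
ΔP = 6619 Pa = 0.06619 bar.

ΔP ≈ 0.06619 bar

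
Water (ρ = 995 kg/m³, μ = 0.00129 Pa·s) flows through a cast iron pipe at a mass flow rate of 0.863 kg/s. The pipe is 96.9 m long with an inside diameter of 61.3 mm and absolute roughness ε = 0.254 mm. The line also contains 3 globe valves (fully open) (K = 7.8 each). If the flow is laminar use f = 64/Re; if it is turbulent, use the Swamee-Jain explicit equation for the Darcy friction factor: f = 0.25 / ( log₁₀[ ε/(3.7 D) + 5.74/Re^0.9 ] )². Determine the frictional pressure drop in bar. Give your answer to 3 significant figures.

ΔP ≈ 0.0341 bar

A = πD²/4 = π(0.0613)²/4 = 0.002951 m²; mean velocity V = ṁ/(ρA) = 0.863/(995 · 0.002951) = 0.2939 m/s.
Reynolds number Re = ρVD/μ = 995 · 0.2939 · 0.0613 / 0.00129 = 1.39e+04.
Re > 4000 → turbulent. Relative roughness ε/D = 0.000254/0.0613 = 0.00414. Swamee-Jain: f = 0.25/(log₁₀[0.00414/3.7 + 5.74/1.39e+04^0.9])² = 0.25/(log₁₀[0.00112 + 0.00107])² = 0.25/(-2.659)² = 0.03536.
Total minor-loss coefficient ΣK = 3·7.8 = 23.4.
ΔP = [f·L/D + ΣK]·(ρV²/2) = [0.03536·96.9/0.0613 + 23.4]·(995·0.2939²/2) = [55.89 + 23.4]·42.97 = 3407 Pa.
ΔP = 3407 Pa = 0.0341 bar.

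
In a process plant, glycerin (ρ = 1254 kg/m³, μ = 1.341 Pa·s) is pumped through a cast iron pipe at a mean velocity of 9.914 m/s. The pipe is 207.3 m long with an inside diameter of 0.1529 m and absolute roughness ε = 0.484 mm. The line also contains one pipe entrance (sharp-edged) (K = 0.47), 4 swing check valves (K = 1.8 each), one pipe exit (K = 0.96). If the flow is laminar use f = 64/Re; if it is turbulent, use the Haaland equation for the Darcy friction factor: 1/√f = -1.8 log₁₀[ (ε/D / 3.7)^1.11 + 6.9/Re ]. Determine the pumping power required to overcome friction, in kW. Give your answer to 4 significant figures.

P ≈ 783.5 kW

Reynolds number Re = ρVD/μ = 1254 · 9.914 · 0.1529 / 1.34 = 1418.
Re < 2300 → laminar flow, so f = 64/Re = 64/1418 = 0.04515 (the turbulent correlation is not needed).
Total minor-loss coefficient ΣK = 1·0.47 + 4·1.8 + 1·0.96 = 8.63.
ΔP = [f·L/D + ΣK]·(ρV²/2) = [0.04515·207.3/0.1529 + 8.63]·(1254·9.914²/2) = [61.21 + 8.63]·6.163e+04 = 4.304e+06 Pa.
Q = V·A = 9.914·0.01836 = 0.182 m³/s.
Pumping power P = QΔP = 0.182·4.304e+06 = 783510 W = 783.5 kW.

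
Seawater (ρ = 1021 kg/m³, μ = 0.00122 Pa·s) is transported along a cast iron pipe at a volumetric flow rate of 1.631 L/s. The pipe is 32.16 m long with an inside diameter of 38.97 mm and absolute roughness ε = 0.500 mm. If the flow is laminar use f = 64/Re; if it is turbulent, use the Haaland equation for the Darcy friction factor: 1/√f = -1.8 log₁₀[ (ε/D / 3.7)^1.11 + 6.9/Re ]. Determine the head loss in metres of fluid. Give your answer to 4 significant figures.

h_f ≈ 3.340 m

Q = 1.631 L/s = 1.631/1000 = 0.001631 m³/s.
Cross-sectional area A = πD²/4 = π(0.03897)²/4 = 0.001193 m²; mean velocity V = Q/A = 0.001631/0.001193 = 1.367 m/s.
Reynolds number Re = ρVD/μ = 1021 · 1.367 · 0.03897 / 0.00122 = 4.46e+04.
Re > 4000 → turbulent. Relative roughness ε/D = 0.0005/0.03897 = 0.0128. Haaland: 1/√f = -1.8 log₁₀[(0.0128/3.7)^1.11 + 6.9/4.46e+04] = -1.8 log₁₀[0.00186 + 0.000155] = 4.853, so f = 0.04247.
Darcy-Weisbach: ΔP = f(L/D)(ρV²/2) = 0.04247·(32.16/0.03897)·(1021·1.367²/2) = 0.04247·825.3·954.6 = 3.345e+04 Pa.
Head loss h_f = ΔP/(ρg) = 3.345e+04/(1021·9.81) = 3.340 m.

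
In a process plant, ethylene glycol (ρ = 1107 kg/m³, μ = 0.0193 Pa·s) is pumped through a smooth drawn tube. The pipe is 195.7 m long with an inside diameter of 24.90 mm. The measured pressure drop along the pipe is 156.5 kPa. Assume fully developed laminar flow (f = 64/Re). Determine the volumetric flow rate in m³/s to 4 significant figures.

Q ≈ 3.909×10^-4 m³/s

For laminar flow, f = 64/Re with Re = ρVD/μ, so Darcy-Weisbach reduces to ΔP = 32μLV/D². Solving for V: V = ΔP·D²/(32μL) = 1.565e+05·(0.0249)²/(32·0.0193·195.7) = 0.8028 m/s.
Check: Re = ρVD/μ = 1107·0.8028·0.0249/0.0193 = 1147 < 2300, so the laminar assumption holds.
Q = V·A = 0.8028·(π/4·0.0249²) = 0.0003909 m³/s = 3.909×10^-4 m³/s.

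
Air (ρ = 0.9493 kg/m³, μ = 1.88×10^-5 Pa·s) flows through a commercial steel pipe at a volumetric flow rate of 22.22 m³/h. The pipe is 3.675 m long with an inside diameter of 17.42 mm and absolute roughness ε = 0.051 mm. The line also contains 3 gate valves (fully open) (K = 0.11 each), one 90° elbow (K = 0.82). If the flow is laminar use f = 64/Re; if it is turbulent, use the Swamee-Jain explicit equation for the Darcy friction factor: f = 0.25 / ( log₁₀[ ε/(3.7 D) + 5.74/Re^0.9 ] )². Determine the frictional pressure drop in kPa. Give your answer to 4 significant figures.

Q = 22.22 m³/h = 22.22/3600 = 0.006172 m³/s.
Cross-sectional area A = πD²/4 = π(0.01742)²/4 = 0.0002383 m²; mean velocity V = Q/A = 0.006172/0.0002383 = 25.9 m/s.
Reynolds number Re = ρVD/μ = 0.9493 · 25.9 · 0.01742 / 1.88e-05 = 2.278e+04.
Re > 4000 → turbulent. Relative roughness ε/D = 5.1e-05/0.01742 = 0.00293. Swamee-Jain: f = 0.25/(log₁₀[0.00293/3.7 + 5.74/2.278e+04^0.9])² = 0.25/(log₁₀[0.000791 + 0.000687])² = 0.25/(-2.83)² = 0.03121.
Total minor-loss coefficient ΣK = 3·0.11 + 1·0.82 = 1.15.
ΔP = [f·L/D + ΣK]·(ρV²/2) = [0.03121·3.675/0.01742 + 1.15]·(0.9493·25.9²/2) = [6.585 + 1.15]·318.3 = 2462 Pa.
ΔP = 2462 Pa = 2.462 kPa.

ΔP ≈ 2.462 kPa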